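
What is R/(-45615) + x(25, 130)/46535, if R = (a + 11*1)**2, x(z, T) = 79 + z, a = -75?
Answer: -7434536/84907761 ≈ -0.087560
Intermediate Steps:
R = 4096 (R = (-75 + 11*1)**2 = (-75 + 11)**2 = (-64)**2 = 4096)
R/(-45615) + x(25, 130)/46535 = 4096/(-45615) + (79 + 25)/46535 = 4096*(-1/45615) + 104*(1/46535) = -4096/45615 + 104/46535 = -7434536/84907761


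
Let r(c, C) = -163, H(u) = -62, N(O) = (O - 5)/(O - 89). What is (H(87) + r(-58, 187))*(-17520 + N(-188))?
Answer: 1091890575/277 ≈ 3.9418e+6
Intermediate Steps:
N(O) = (-5 + O)/(-89 + O)
(H(87) + r(-58, 187))*(-17520 + N(-188)) = (-62 - 163)*(-17520 + (-5 - 188)/(-89 - 188)) = -225*(-17520 - 193/(-277)) = -225*(-17520 - 1/277*(-193)) = -225*(-17520 + 193/277) = -225*(-4852847/277) = 1091890575/277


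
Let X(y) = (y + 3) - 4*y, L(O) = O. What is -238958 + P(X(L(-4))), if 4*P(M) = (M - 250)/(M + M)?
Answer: -5735039/24 ≈ -2.3896e+5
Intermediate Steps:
X(y) = 3 - 3*y (X(y) = (3 + y) - 4*y = 3 - 3*y)
P(M) = (-250 + M)/(8*M) (P(M) = ((M - 250)/(M + M))/4 = ((-250 + M)/((2*M)))/4 = ((-250 + M)*(1/(2*M)))/4 = ((-250 + M)/(2*M))/4 = (-250 + M)/(8*M))
-238958 + P(X(L(-4))) = -238958 + (-250 + (3 - 3*(-4)))/(8*(3 - 3*(-4))) = -238958 + (-250 + (3 + 12))/(8*(3 + 12)) = -238958 + (⅛)*(-250 + 15)/15 = -238958 + (⅛)*(1/15)*(-235) = -238958 - 47/24 = -5735039/24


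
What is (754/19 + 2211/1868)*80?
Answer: 29009620/8873 ≈ 3269.4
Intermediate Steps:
(754/19 + 2211/1868)*80 = (1450481/35492)*80 = 29009620/8873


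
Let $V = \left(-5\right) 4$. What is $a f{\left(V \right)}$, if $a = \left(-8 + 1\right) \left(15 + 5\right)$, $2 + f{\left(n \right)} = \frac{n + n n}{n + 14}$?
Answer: $\frac{27440}{3} \approx 9146.7$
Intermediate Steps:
$V = -20$
$f{\left(n \right)} = -2 + \frac{n + n^{2}}{14 + n}$ ($f{\left(n \right)} = -2 + \frac{n + n n}{n + 14} = -2 + \frac{n + n^{2}}{14 + n}$)
$a = -140$ ($a = \left(-7\right) 20 = -140$)
$a f{\left(V \right)} = - 140 \frac{-28 + \left(-20\right)^{2} - -20}{14 - 20} = - 140 \frac{-28 + 400 + 20}{-6} = - 140 \left(\left(- \frac{1}{6}\right) 392\right) = \left(-140\right) \left(- \frac{196}{3}\right) = \frac{27440}{3}$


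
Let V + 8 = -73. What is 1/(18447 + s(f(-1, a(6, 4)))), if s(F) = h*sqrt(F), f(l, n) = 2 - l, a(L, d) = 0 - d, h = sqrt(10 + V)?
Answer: 6149/113430674 - I*sqrt(213)/340292022 ≈ 5.4209e-5 - 4.2888e-8*I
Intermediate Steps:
V = -81 (V = -8 - 73 = -81)
h = I*sqrt(71) (h = sqrt(10 - 81) = sqrt(-71) = I*sqrt(71) ≈ 8.4261*I)
a(L, d) = -d
s(F) = I*sqrt(71)*sqrt(F) (s(F) = (I*sqrt(71))*sqrt(F) = I*sqrt(71)*sqrt(F))
1/(18447 + s(f(-1, a(6, 4)))) = 1/(18447 + I*sqrt(71)*sqrt(2 - 1*(-1))) = 1/(18447 + I*sqrt(71)*sqrt(2 + 1)) = 1/(18447 + I*sqrt(71)*sqrt(3)) = 1/(18447 + I*sqrt(213))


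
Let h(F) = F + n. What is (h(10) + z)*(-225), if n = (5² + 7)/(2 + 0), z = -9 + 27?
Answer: -9900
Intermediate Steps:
z = 18
n = 16 (n = (25 + 7)/2 = 32*(½) = 16)
h(F) = 16 + F (h(F) = F + 16 = 16 + F)
(h(10) + z)*(-225) = ((16 + 10) + 18)*(-225) = (26 + 18)*(-225) = 44*(-225) = -9900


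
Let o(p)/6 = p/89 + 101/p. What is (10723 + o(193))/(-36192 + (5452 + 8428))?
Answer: -184466399/383253224 ≈ -0.48132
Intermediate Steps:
o(p) = 606/p + 6*p/89 (o(p) = 6*(p/89 + 101/p) = 6*(101/p + p/89) = 606/p + 6*p/89)
(10723 + o(193))/(-36192 + (5452 + 8428)) = (10723 + (606/193 + (6/89)*193))/(-36192 + (5452 + 8428)) = (10723 + (606*(1/193) + 1158/89))/(-36192 + 13880) = (10723 + (606/193 + 1158/89))/(-22312) = (10723 + 277428/17177)*(-1/22312) = (184466399/17177)*(-1/22312) = -184466399/383253224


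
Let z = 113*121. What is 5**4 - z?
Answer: -13048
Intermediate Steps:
z = 13673
5**4 - z = 5**4 - 1*13673 = 625 - 13673 = -13048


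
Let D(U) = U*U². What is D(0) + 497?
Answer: 497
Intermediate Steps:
D(U) = U³
D(0) + 497 = 0³ + 497 = 0 + 497 = 497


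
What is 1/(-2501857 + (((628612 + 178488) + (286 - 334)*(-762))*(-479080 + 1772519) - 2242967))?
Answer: 1/1091238696940 ≈ 9.1639e-13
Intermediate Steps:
1/(-2501857 + (((628612 + 178488) + (286 - 334)*(-762))*(-479080 + 1772519) - 2242967)) = 1/(-2501857 + ((807100 - 48*(-762))*1293439 - 2242967)) = 1/(-2501857 + ((807100 + 36576)*1293439 - 2242967)) = 1/(-2501857 + (843676*1293439 - 2242967)) = 1/(-2501857 + (1091243441764 - 2242967)) = 1/(-2501857 + 1091241198797) = 1/1091238696940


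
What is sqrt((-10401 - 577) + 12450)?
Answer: 8*sqrt(23) ≈ 38.367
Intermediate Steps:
sqrt((-10401 - 577) + 12450) = sqrt(-10978 + 12450) = sqrt(1472) = 8*sqrt(23)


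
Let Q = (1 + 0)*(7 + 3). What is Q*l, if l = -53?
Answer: -530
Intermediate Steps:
Q = 10 (Q = 1*10 = 10)
Q*l = 10*(-53) = -530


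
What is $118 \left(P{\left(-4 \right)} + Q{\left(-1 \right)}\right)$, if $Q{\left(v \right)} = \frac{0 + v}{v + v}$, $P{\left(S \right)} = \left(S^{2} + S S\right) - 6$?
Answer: $3127$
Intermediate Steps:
$P{\left(S \right)} = -6 + 2 S^{2}$ ($P{\left(S \right)} = \left(S^{2} + S^{2}\right) - 6 = 2 S^{2} - 6 = -6 + 2 S^{2}$)
$Q{\left(v \right)} = \frac{1}{2}$ ($Q{\left(v \right)} = \frac{v}{2 v} = v \frac{1}{2 v} = \frac{1}{2}$)
$118 \left(P{\left(-4 \right)} + Q{\left(-1 \right)}\right) = 118 \left(\left(-6 + 2 \left(-4\right)^{2}\right) + \frac{1}{2}\right) = 118 \left(\left(-6 + 2 \cdot 16\right) + \frac{1}{2}\right) = 118 \left(\left(-6 + 32\right) + \frac{1}{2}\right) = 118 \left(26 + \frac{1}{2}\right) = 118 \cdot \frac{53}{2} = 3127$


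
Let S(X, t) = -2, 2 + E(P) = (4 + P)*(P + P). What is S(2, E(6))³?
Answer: -8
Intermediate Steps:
E(P) = -2 + 2*P*(4 + P) (E(P) = -2 + (4 + P)*(P + P) = -2 + (4 + P)*(2*P) = -2 + 2*P*(4 + P))
S(2, E(6))³ = (-2)³ = -8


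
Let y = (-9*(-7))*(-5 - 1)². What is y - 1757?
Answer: 511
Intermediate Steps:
y = 2268 (y = 63*(-6)² = 63*36 = 2268)
y - 1757 = 2268 - 1757 = 511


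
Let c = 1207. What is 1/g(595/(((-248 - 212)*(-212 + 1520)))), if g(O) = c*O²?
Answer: 14480752896/17092327 ≈ 847.21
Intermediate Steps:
g(O) = 1207*O²
1/g(595/(((-248 - 212)*(-212 + 1520)))) = 1/(1207*(595/(((-248 - 212)*(-212 + 1520))))²) = 1/(1207*(595/((-460*1308)))²) = 1/(1207*(595/(-601680))²) = 1/(1207*(595*(-1/601680))²) = 1/(1207*(-119/120336)²) = 1/(1207*(14161/14480752896)) = 1/(17092327/14480752896) = 14480752896/17092327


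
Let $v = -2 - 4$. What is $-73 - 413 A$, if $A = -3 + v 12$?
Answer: $30902$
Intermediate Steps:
$v = -6$
$A = -75$ ($A = -3 - 72 = -75$)
$-73 - 413 A = -73 - -30975 = -73 + 30975 = 30902$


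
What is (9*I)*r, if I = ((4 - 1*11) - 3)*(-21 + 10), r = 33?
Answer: 32670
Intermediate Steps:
I = 110 (I = ((4 - 11) - 3)*(-11) = (-7 - 3)*(-11) = -10*(-11) = 110)
(9*I)*r = (9*110)*33 = 990*33 = 32670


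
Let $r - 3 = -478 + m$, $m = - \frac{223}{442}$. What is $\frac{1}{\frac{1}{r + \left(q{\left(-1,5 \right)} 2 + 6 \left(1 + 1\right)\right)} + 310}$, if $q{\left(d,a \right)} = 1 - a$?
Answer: $\frac{208405}{64605108} \approx 0.0032258$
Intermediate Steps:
$m = - \frac{223}{442}$ ($m = \left(-223\right) \frac{1}{442} = - \frac{223}{442} \approx -0.50453$)
$r = - \frac{210173}{442}$ ($r = 3 - \frac{211499}{442} = - \frac{210173}{442} \approx -475.5$)
$\frac{1}{\frac{1}{r + \left(q{\left(-1,5 \right)} 2 + 6 \left(1 + 1\right)\right)} + 310} = \frac{1}{\frac{1}{- \frac{210173}{442} + \left(\left(1 - 5\right) 2 + 6 \left(1 + 1\right)\right)} + 310} = \frac{1}{\frac{1}{- \frac{210173}{442} + \left(\left(1 - 5\right) 2 + 6 \cdot 2\right)} + 310} = \frac{1}{\frac{1}{- \frac{210173}{442} + \left(\left(-4\right) 2 + 12\right)} + 310} = \frac{1}{\frac{1}{- \frac{210173}{442} + \left(-8 + 12\right)} + 310} = \frac{1}{\frac{1}{- \frac{210173}{442} + 4} + 310} = \frac{1}{\frac{1}{- \frac{208405}{442}} + 310} = \frac{1}{- \frac{442}{208405} + 310} = \frac{1}{\frac{64605108}{208405}} = \frac{208405}{64605108}$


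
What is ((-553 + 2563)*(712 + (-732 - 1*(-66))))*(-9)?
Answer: -832140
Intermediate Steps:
((-553 + 2563)*(712 + (-732 - 1*(-66))))*(-9) = (2010*(712 + (-732 + 66)))*(-9) = (2010*(712 - 666))*(-9) = (2010*46)*(-9) = 92460*(-9) = -832140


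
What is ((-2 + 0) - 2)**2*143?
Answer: 2288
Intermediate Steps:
((-2 + 0) - 2)**2*143 = (-2 - 2)**2*143 = (-4)**2*143 = 16*143 = 2288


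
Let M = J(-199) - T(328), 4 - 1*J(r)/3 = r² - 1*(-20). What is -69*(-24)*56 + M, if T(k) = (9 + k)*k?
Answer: -136651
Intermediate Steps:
T(k) = k*(9 + k)
J(r) = -48 - 3*r² (J(r) = 12 - 3*(r² - 1*(-20)) = 12 - 3*(r² + 20) = 12 - 3*(20 + r²) = 12 + (-60 - 3*r²) = -48 - 3*r²)
M = -229387 (M = (-48 - 3*(-199)²) - 328*(9 + 328) = (-48 - 3*39601) - 328*337 = (-48 - 118803) - 1*110536 = -118851 - 110536 = -229387)
-69*(-24)*56 + M = -69*(-24)*56 - 229387 = 1656*56 - 229387 = 92736 - 229387 = -136651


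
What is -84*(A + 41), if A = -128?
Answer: 7308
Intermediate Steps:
-84*(A + 41) = -84*(-128 + 41) = -84*(-87) = 7308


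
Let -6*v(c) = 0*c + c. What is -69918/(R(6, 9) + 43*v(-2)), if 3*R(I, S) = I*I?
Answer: -209754/79 ≈ -2655.1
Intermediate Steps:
v(c) = -c/6 (v(c) = -(0*c + c)/6 = -(0 + c)/6 = -c/6)
R(I, S) = I²/3 (R(I, S) = (I*I)/3 = I²/3)
-69918/(R(6, 9) + 43*v(-2)) = -69918/((⅓)*6² + 43*(-⅙*(-2))) = -69918/((⅓)*36 + 43*(⅓)) = -69918/(12 + 43/3) = -69918/79/3 = -69918*3/79 = -209754/79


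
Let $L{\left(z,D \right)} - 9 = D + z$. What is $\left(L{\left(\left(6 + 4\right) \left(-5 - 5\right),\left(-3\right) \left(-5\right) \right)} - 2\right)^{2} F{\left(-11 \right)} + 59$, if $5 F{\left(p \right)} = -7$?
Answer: $- \frac{42293}{5} \approx -8458.6$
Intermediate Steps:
$F{\left(p \right)} = - \frac{7}{5}$ ($F{\left(p \right)} = \frac{1}{5} \left(-7\right) = - \frac{7}{5}$)
$L{\left(z,D \right)} = 9 + D + z$ ($L{\left(z,D \right)} = 9 + \left(D + z\right) = 9 + D + z$)
$\left(L{\left(\left(6 + 4\right) \left(-5 - 5\right),\left(-3\right) \left(-5\right) \right)} - 2\right)^{2} F{\left(-11 \right)} + 59 = \left(\left(9 - -15 + \left(6 + 4\right) \left(-5 - 5\right)\right) - 2\right)^{2} \left(- \frac{7}{5}\right) + 59 = \left(\left(9 + 15 + 10 \left(-10\right)\right) - 2\right)^{2} \left(- \frac{7}{5}\right) + 59 = \left(\left(9 + 15 - 100\right) - 2\right)^{2} \left(- \frac{7}{5}\right) + 59 = \left(-76 - 2\right)^{2} \left(- \frac{7}{5}\right) + 59 = \left(-78\right)^{2} \left(- \frac{7}{5}\right) + 59 = 6084 \left(- \frac{7}{5}\right) + 59 = - \frac{42588}{5} + 59 = - \frac{42293}{5}$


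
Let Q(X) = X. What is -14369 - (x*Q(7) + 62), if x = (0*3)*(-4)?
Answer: -14431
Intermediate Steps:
x = 0 (x = 0*(-4) = 0)
-14369 - (x*Q(7) + 62) = -14369 - (0*7 + 62) = -14369 - (0 + 62) = -14369 - 1*62 = -14369 - 62 = -14431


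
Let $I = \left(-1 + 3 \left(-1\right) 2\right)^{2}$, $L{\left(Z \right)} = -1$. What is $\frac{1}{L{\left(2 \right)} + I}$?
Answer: $\frac{1}{48} \approx 0.020833$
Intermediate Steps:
$I = 49$ ($I = \left(-1 - 6\right)^{2} = \left(-7\right)^{2} = 49$)
$\frac{1}{L{\left(2 \right)} + I} = \frac{1}{-1 + 49} = \frac{1}{48}$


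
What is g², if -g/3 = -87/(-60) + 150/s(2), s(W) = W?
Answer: 21040569/400 ≈ 52601.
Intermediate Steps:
g = -4587/20 (g = -3*(-87/(-60) + 150/2) = -3*(-87*(-1/60) + 150*(½)) = -3*(29/20 + 75) = -3*1529/20 = -4587/20 ≈ -229.35)
g² = (-4587/20)² = 21040569/400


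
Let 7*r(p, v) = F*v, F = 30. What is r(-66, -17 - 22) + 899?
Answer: 5123/7 ≈ 731.86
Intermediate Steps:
r(p, v) = 30*v/7 (r(p, v) = (30*v)/7 = 30*v/7)
r(-66, -17 - 22) + 899 = 30*(-17 - 22)/7 + 899 = (30/7)*(-39) + 899 = -1170/7 + 899 = 5123/7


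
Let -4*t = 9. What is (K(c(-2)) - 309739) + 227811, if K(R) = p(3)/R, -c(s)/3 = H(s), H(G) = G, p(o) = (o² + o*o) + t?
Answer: -655403/8 ≈ -81925.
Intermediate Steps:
t = -9/4 (t = -¼*9 = -9/4 ≈ -2.2500)
p(o) = -9/4 + 2*o² (p(o) = (o² + o*o) - 9/4 = (o² + o²) - 9/4 = 2*o² - 9/4 = -9/4 + 2*o²)
c(s) = -3*s
K(R) = 63/(4*R) (K(R) = (-9/4 + 2*3²)/R = (-9/4 + 2*9)/R = (-9/4 + 18)/R = 63/(4*R))
(K(c(-2)) - 309739) + 227811 = (63/(4*((-3*(-2)))) - 309739) + 227811 = ((63/4)/6 - 309739) + 227811 = ((63/4)*(⅙) - 309739) + 227811 = (21/8 - 309739) + 227811 = -2477891/8 + 227811 = -655403/8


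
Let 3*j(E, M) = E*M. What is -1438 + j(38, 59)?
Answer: -2072/3 ≈ -690.67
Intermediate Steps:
j(E, M) = E*M/3 (j(E, M) = (E*M)/3 = E*M/3)
-1438 + j(38, 59) = -1438 + (1/3)*38*59 = -1438 + 2242/3 = -2072/3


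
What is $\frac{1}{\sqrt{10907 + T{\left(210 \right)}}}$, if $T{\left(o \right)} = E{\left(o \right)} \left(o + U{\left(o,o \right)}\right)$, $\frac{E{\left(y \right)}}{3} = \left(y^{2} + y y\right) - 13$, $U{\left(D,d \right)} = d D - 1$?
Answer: $\frac{\sqrt{732652766}}{2930611064} \approx 9.2361 \cdot 10^{-6}$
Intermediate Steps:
$U{\left(D,d \right)} = -1 + D d$ ($U{\left(D,d \right)} = D d - 1 = -1 + D d$)
$E{\left(y \right)} = -39 + 6 y^{2}$ ($E{\left(y \right)} = 3 \left(\left(y^{2} + y y\right) - 13\right) = 3 \left(\left(y^{2} + y^{2}\right) - 13\right) = 3 \left(2 y^{2} - 13\right) = 3 \left(-13 + 2 y^{2}\right) = -39 + 6 y^{2}$)
$T{\left(o \right)} = \left(-39 + 6 o^{2}\right) \left(-1 + o + o^{2}\right)$ ($T{\left(o \right)} = \left(-39 + 6 o^{2}\right) \left(o + \left(-1 + o o\right)\right) = \left(-39 + 6 o^{2}\right) \left(o + \left(-1 + o^{2}\right)\right) = \left(-39 + 6 o^{2}\right) \left(-1 + o + o^{2}\right)$)
$\frac{1}{\sqrt{10907 + T{\left(210 \right)}}} = \frac{1}{\sqrt{10907 + 3 \left(-13 + 2 \cdot 210^{2}\right) \left(-1 + 210 + 210^{2}\right)}} = \frac{1}{\sqrt{10907 + 3 \left(-13 + 2 \cdot 44100\right) \left(-1 + 210 + 44100\right)}} = \frac{1}{\sqrt{10907 + 3 \left(-13 + 88200\right) 44309}} = \frac{1}{\sqrt{10907 + 3 \cdot 88187 \cdot 44309}} = \frac{1}{\sqrt{10907 + 11722433349}} = \frac{1}{\sqrt{11722444256}} = \frac{1}{4 \sqrt{732652766}} = \frac{\sqrt{732652766}}{2930611064}$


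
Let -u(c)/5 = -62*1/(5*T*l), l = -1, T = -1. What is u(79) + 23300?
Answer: 23362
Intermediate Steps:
u(c) = 62 (u(c) = -(-310)/(-1*5*(-1)) = -(-310)/((-5*(-1))) = -(-310)/5 = -5*(-62/5) = 62)
u(79) + 23300 = 62 + 23300 = 23362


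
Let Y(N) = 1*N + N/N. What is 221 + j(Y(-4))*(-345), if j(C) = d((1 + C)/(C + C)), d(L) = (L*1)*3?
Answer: -124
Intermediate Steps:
d(L) = 3*L (d(L) = L*3 = 3*L)
Y(N) = 1 + N (Y(N) = N + 1 = 1 + N)
j(C) = 3*(1 + C)/(2*C) (j(C) = 3*((1 + C)/(C + C)) = 3*((1 + C)/((2*C))) = 3*((1 + C)*(1/(2*C))) = 3*((1 + C)/(2*C)) = 3*(1 + C)/(2*C))
221 + j(Y(-4))*(-345) = 221 + (3*(1 + (1 - 4))/(2*(1 - 4)))*(-345) = 221 + ((3/2)*(1 - 3)/(-3))*(-345) = 221 + ((3/2)*(-⅓)*(-2))*(-345) = 221 + 1*(-345) = 221 - 345 = -124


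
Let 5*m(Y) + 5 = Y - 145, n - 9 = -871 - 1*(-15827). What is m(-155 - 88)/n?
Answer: -393/74825 ≈ -0.0052523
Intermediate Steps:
n = 14965 (n = 9 + (-871 - 1*(-15827)) = 9 + (-871 + 15827) = 9 + 14956 = 14965)
m(Y) = -30 + Y/5 (m(Y) = -1 + (Y - 145)/5 = -1 + (-145 + Y)/5 = -1 + (-29 + Y/5) = -30 + Y/5)
m(-155 - 88)/n = (-30 + (-155 - 88)/5)/14965 = (-30 + (⅕)*(-243))*(1/14965) = (-30 - 243/5)*(1/14965) = -393/5*1/14965 = -393/74825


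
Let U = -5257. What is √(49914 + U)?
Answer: √44657 ≈ 211.32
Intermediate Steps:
√(49914 + U) = √(49914 - 5257) = √44657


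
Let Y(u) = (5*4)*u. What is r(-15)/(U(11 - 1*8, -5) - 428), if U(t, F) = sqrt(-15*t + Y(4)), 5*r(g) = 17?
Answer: -7276/915745 - 17*sqrt(35)/915745 ≈ -0.0080553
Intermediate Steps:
Y(u) = 20*u
r(g) = 17/5 (r(g) = (1/5)*17 = 17/5)
U(t, F) = sqrt(80 - 15*t) (U(t, F) = sqrt(-15*t + 20*4) = sqrt(-15*t + 80) = sqrt(80 - 15*t))
r(-15)/(U(11 - 1*8, -5) - 428) = 17/(5*(sqrt(80 - 15*(11 - 1*8)) - 428)) = 17/(5*(sqrt(80 - 15*(11 - 8)) - 428)) = 17/(5*(sqrt(80 - 15*3) - 428)) = 17/(5*(sqrt(80 - 45) - 428)) = 17/(5*(sqrt(35) - 428)) = 17/(5*(-428 + sqrt(35)))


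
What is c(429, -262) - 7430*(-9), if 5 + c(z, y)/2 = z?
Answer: 67718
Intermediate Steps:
c(z, y) = -10 + 2*z
c(429, -262) - 7430*(-9) = (-10 + 2*429) - 7430*(-9) = (-10 + 858) + 66870 = 848 + 66870 = 67718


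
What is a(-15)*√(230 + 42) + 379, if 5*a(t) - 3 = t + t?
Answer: 379 - 108*√17/5 ≈ 289.94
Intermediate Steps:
a(t) = ⅗ + 2*t/5 (a(t) = ⅗ + (t + t)/5 = ⅗ + (2*t)/5 = ⅗ + 2*t/5)
a(-15)*√(230 + 42) + 379 = (⅗ + (⅖)*(-15))*√(230 + 42) + 379 = (⅗ - 6)*√272 + 379 = -108*√17/5 + 379 = 379 - 108*√17/5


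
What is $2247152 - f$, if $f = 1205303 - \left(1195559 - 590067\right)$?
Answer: $1647341$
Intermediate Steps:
$f = 599811$ ($f = 1205303 - \left(1195559 - 590067\right) = 1205303 - 605492 = 599811$)
$2247152 - f = 2247152 - 599811 = 1647341$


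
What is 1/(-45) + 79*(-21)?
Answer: -74656/45 ≈ -1659.0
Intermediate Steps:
1/(-45) + 79*(-21) = -1/45 - 1659 = -74656/45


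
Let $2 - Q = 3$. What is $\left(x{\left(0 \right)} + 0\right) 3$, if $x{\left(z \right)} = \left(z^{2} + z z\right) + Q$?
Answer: $-3$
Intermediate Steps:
$Q = -1$ ($Q = 2 - 3 = -1$)
$x{\left(z \right)} = -1 + 2 z^{2}$ ($x{\left(z \right)} = \left(z^{2} + z z\right) - 1 = \left(z^{2} + z^{2}\right) - 1 = 2 z^{2} - 1 = -1 + 2 z^{2}$)
$\left(x{\left(0 \right)} + 0\right) 3 = \left(\left(-1 + 2 \cdot 0^{2}\right) + 0\right) 3 = \left(\left(-1 + 2 \cdot 0\right) + 0\right) 3 = \left(\left(-1 + 0\right) + 0\right) 3 = \left(-1 + 0\right) 3 = \left(-1\right) 3 = -3$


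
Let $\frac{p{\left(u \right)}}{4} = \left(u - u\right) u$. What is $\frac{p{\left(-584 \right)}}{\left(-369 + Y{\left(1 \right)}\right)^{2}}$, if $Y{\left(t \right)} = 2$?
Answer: $0$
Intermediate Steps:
$p{\left(u \right)} = 0$ ($p{\left(u \right)} = 4 \left(u - u\right) u = 4 \cdot 0 u = 4 \cdot 0 = 0$)
$\frac{p{\left(-584 \right)}}{\left(-369 + Y{\left(1 \right)}\right)^{2}} = \frac{0}{\left(-369 + 2\right)^{2}} = \frac{0}{\left(-367\right)^{2}} = \frac{0}{134689} = 0 \cdot \frac{1}{134689} = 0$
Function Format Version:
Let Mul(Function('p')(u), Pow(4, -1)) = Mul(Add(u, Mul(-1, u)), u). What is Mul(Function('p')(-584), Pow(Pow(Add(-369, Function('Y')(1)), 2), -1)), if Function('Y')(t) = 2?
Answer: 0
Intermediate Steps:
Function('p')(u) = 0 (Function('p')(u) = Mul(4, Mul(Add(u, Mul(-1, u)), u)) = Mul(4, Mul(0, u)) = Mul(4, 0) = 0)
Mul(Function('p')(-584), Pow(Pow(Add(-369, Function('Y')(1)), 2), -1)) = Mul(0, Pow(Pow(Add(-369, 2), 2), -1)) = Mul(0, Pow(Pow(-367, 2), -1)) = Mul(0, Pow(134689, -1)) = Mul(0, Rational(1, 134689)) = 0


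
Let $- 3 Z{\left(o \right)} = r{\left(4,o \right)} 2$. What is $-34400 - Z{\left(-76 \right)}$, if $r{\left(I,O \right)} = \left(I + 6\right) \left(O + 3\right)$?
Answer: $- \frac{104660}{3} \approx -34887.0$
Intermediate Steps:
$r{\left(I,O \right)} = \left(3 + O\right) \left(6 + I\right)$ ($r{\left(I,O \right)} = \left(6 + I\right) \left(3 + O\right) = \left(3 + O\right) \left(6 + I\right)$)
$Z{\left(o \right)} = -20 - \frac{20 o}{3}$ ($Z{\left(o \right)} = - \frac{\left(18 + 3 \cdot 4 + 6 o + 4 o\right) 2}{3} = - \frac{\left(18 + 12 + 6 o + 4 o\right) 2}{3} = - \frac{\left(30 + 10 o\right) 2}{3} = - \frac{60 + 20 o}{3} = -20 - \frac{20 o}{3}$)
$-34400 - Z{\left(-76 \right)} = -34400 - \left(-20 - - \frac{1520}{3}\right) = -34400 - \left(-20 + \frac{1520}{3}\right) = -34400 - \frac{1460}{3} = - \frac{104660}{3}$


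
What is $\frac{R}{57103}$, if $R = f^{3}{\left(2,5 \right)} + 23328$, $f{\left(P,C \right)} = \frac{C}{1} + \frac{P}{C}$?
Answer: $\frac{2935683}{7137875} \approx 0.41128$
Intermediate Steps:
$f{\left(P,C \right)} = C + \frac{P}{C}$ ($f{\left(P,C \right)} = C 1 + \frac{P}{C} = C + \frac{P}{C}$)
$R = \frac{2935683}{125}$ ($R = \left(5 + \frac{2}{5}\right)^{3} + 23328 = \left(\frac{27}{5}\right)^{3} + 23328 = \frac{19683}{125} + 23328 = \frac{2935683}{125} \approx 23485.0$)
$\frac{R}{57103} = \frac{2935683}{125 \cdot 57103} = \frac{2935683}{125} \cdot \frac{1}{57103} = \frac{2935683}{7137875}$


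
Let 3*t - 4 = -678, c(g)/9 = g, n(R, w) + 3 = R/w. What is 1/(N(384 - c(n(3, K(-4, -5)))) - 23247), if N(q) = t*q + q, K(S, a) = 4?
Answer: -4/454657 ≈ -8.7978e-6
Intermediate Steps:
n(R, w) = -3 + R/w
c(g) = 9*g
t = -674/3 (t = 4/3 + (⅓)*(-678) = 4/3 - 226 = -674/3 ≈ -224.67)
N(q) = -671*q/3 (N(q) = -674*q/3 + q = -671*q/3)
1/(N(384 - c(n(3, K(-4, -5)))) - 23247) = 1/(-671*(384 - 9*(-3 + 3/4))/3 - 23247) = 1/(-671*(384 - 9*(-3 + 3*(¼)))/3 - 23247) = 1/(-671*(384 - 9*(-3 + ¾))/3 - 23247) = 1/(-671*(384 - 9*(-9)/4)/3 - 23247) = 1/(-671*(384 - 1*(-81/4))/3 - 23247) = 1/(-671*(384 + 81/4)/3 - 23247) = 1/(-671/3*1617/4 - 23247) = 1/(-361669/4 - 23247) = 1/(-454657/4) = -4/454657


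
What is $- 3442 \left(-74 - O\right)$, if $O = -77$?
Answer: $-10326$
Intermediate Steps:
$- 3442 \left(-74 - O\right) = - 3442 \left(-74 - -77\right) = - 3442 \left(-74 + 77\right) = \left(-3442\right) 3 = -10326$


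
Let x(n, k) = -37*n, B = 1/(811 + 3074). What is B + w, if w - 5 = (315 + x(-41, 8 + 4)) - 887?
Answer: 3690751/3885 ≈ 950.00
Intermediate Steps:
B = 1/3885 ≈ 0.00025740
w = 950 (w = 5 + ((315 - 37*(-41)) - 887) = 5 + ((315 + 1517) - 887) = 5 + (1832 - 887) = 5 + 945 = 950)
B + w = 1/3885 + 950 = 3690751/3885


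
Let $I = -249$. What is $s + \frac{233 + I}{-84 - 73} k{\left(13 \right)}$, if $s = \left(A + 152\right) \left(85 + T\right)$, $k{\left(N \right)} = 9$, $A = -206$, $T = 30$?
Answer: $- \frac{974826}{157} \approx -6209.1$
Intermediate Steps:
$s = -6210$ ($s = \left(-206 + 152\right) \left(85 + 30\right) = \left(-54\right) 115 = -6210$)
$s + \frac{233 + I}{-84 - 73} k{\left(13 \right)} = -6210 + \frac{233 - 249}{-84 - 73} \cdot 9 = -6210 + - \frac{16}{-157} \cdot 9 = -6210 + \left(-16\right) \left(- \frac{1}{157}\right) 9 = -6210 + \frac{16}{157} \cdot 9 = -6210 + \frac{144}{157} = - \frac{974826}{157}$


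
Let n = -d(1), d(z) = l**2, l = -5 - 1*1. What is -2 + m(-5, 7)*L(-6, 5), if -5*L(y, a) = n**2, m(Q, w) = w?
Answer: -9082/5 ≈ -1816.4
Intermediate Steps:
l = -6 (l = -5 - 1 = -6)
d(z) = 36 (d(z) = (-6)**2 = 36)
n = -36 (n = -1*36 = -36)
L(y, a) = -1296/5 (L(y, a) = -1/5*(-36)**2 = -1/5*1296 = -1296/5)
-2 + m(-5, 7)*L(-6, 5) = -2 + 7*(-1296/5) = -2 - 9072/5 = -9082/5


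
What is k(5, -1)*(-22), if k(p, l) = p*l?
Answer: 110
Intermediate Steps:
k(p, l) = l*p
k(5, -1)*(-22) = -1*5*(-22) = -5*(-22) = 110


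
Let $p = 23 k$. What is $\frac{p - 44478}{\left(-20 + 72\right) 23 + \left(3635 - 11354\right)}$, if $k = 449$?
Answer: $\frac{34151}{6523} \approx 5.2355$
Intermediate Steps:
$p = 10327$ ($p = 23 \cdot 449 = 10327$)
$\frac{p - 44478}{\left(-20 + 72\right) 23 + \left(3635 - 11354\right)} = \frac{10327 - 44478}{\left(-20 + 72\right) 23 + \left(3635 - 11354\right)} = - \frac{34151}{52 \cdot 23 + \left(3635 - 11354\right)} = - \frac{34151}{1196 - 7719} = - \frac{34151}{-6523} = \left(-34151\right) \left(- \frac{1}{6523}\right) = \frac{34151}{6523}$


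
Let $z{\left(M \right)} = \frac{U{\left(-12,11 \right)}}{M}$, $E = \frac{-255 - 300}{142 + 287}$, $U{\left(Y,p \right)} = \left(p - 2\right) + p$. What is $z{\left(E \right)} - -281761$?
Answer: $\frac{10424585}{37} \approx 2.8175 \cdot 10^{5}$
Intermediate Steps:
$U{\left(Y,p \right)} = -2 + 2 p$ ($U{\left(Y,p \right)} = \left(-2 + p\right) + p = -2 + 2 p$)
$E = - \frac{185}{143}$ ($E = - \frac{555}{429} = \left(-555\right) \frac{1}{429} = - \frac{185}{143} \approx -1.2937$)
$z{\left(M \right)} = \frac{20}{M}$ ($z{\left(M \right)} = \frac{-2 + 2 \cdot 11}{M} = \frac{-2 + 22}{M} = \frac{20}{M}$)
$z{\left(E \right)} - -281761 = \frac{20}{- \frac{185}{143}} - -281761 = 20 \left(- \frac{143}{185}\right) + 281761 = - \frac{572}{37} + 281761 = \frac{10424585}{37}$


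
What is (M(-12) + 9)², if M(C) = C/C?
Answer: 100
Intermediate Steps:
M(C) = 1
(M(-12) + 9)² = (1 + 9)² = 10² = 100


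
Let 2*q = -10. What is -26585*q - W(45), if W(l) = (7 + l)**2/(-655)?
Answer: 87068579/655 ≈ 1.3293e+5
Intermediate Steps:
q = -5 (q = (1/2)*(-10) = -5)
W(l) = -(7 + l)**2/655 (W(l) = (7 + l)**2*(-1/655) = -(7 + l)**2/655)
-26585*q - W(45) = -26585*(-5) - (-1)*(7 + 45)**2/655 = 132925 - (-1)*52**2/655 = 132925 - (-1)*2704/655 = 132925 - 1*(-2704/655) = 132925 + 2704/655 = 87068579/655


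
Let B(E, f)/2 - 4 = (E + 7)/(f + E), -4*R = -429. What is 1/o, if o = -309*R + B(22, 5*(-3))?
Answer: -28/927471 ≈ -3.0190e-5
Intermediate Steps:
R = 429/4 (R = -¼*(-429) = 429/4 ≈ 107.25)
B(E, f) = 8 + 2*(7 + E)/(E + f) (B(E, f) = 8 + 2*((E + 7)/(f + E)) = 8 + 2*((7 + E)/(E + f)) = 8 + 2*(7 + E)/(E + f))
o = -927471/28 (o = -309*429/4 + 2*(7 + 4*(5*(-3)) + 5*22)/(22 + 5*(-3)) = -132561/4 + 2*(7 + 4*(-15) + 110)/(22 - 15) = -132561/4 + 2*(7 - 60 + 110)/7 = -132561/4 + 2*(⅐)*57 = -132561/4 + 114/7 = -927471/28 ≈ -33124.)
1/o = 1/(-927471/28) = -28/927471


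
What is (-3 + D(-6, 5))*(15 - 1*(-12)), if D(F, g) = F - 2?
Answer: -297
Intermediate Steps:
D(F, g) = -2 + F
(-3 + D(-6, 5))*(15 - 1*(-12)) = (-3 + (-2 - 6))*(15 - 1*(-12)) = (-3 - 8)*(15 + 12) = -11*27 = -297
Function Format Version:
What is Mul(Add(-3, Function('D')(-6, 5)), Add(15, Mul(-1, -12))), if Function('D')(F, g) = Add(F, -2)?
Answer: -297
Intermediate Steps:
Function('D')(F, g) = Add(-2, F)
Mul(Add(-3, Function('D')(-6, 5)), Add(15, Mul(-1, -12))) = Mul(Add(-3, Add(-2, -6)), Add(15, Mul(-1, -12))) = Mul(Add(-3, -8), Add(15, 12)) = Mul(-11, 27) = -297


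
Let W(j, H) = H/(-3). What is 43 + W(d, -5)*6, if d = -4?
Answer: 53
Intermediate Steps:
W(j, H) = -H/3 (W(j, H) = H*(-⅓) = -H/3)
43 + W(d, -5)*6 = 43 - ⅓*(-5)*6 = 43 + (5/3)*6 = 43 + 10 = 53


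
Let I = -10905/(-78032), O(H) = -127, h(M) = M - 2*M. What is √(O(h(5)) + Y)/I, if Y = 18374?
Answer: 78032*√18247/10905 ≈ 966.59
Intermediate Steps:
h(M) = -M
I = 10905/78032 (I = -10905*(-1/78032) = 10905/78032 ≈ 0.13975)
√(O(h(5)) + Y)/I = √(-127 + 18374)/(10905/78032) = √18247*(78032/10905) = 78032*√18247/10905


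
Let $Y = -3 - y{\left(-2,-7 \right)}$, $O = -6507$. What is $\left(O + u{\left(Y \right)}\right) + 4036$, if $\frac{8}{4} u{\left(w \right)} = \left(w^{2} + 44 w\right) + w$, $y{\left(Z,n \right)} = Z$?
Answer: $-2493$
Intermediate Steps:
$Y = -1$ ($Y = -3 - -2 = -3 + 2 = -1$)
$u{\left(w \right)} = \frac{w^{2}}{2} + \frac{45 w}{2}$ ($u{\left(w \right)} = \frac{\left(w^{2} + 44 w\right) + w}{2} = \frac{w^{2} + 45 w}{2} = \frac{w^{2}}{2} + \frac{45 w}{2}$)
$\left(O + u{\left(Y \right)}\right) + 4036 = \left(-6507 + \frac{1}{2} \left(-1\right) \left(45 - 1\right)\right) + 4036 = \left(-6507 + \frac{1}{2} \left(-1\right) 44\right) + 4036 = \left(-6507 - 22\right) + 4036 = -6529 + 4036 = -2493$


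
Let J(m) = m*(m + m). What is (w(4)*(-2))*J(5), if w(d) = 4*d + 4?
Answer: -2000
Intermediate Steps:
w(d) = 4 + 4*d
J(m) = 2*m² (J(m) = m*(2*m) = 2*m²)
(w(4)*(-2))*J(5) = ((4 + 4*4)*(-2))*(2*5²) = ((4 + 16)*(-2))*(2*25) = (20*(-2))*50 = -40*50 = -2000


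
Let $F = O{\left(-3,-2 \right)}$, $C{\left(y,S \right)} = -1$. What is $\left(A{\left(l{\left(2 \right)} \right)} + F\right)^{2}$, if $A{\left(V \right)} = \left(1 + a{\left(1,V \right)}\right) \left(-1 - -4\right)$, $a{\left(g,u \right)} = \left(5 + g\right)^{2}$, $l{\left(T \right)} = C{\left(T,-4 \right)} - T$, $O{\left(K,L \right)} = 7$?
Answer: $13924$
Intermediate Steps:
$F = 7$
$l{\left(T \right)} = -1 - T$
$A{\left(V \right)} = 111$ ($A{\left(V \right)} = \left(1 + \left(5 + 1\right)^{2}\right) \left(-1 - -4\right) = \left(1 + 6^{2}\right) \left(-1 + 4\right) = \left(1 + 36\right) 3 = 37 \cdot 3 = 111$)
$\left(A{\left(l{\left(2 \right)} \right)} + F\right)^{2} = \left(111 + 7\right)^{2} = 118^{2} = 13924$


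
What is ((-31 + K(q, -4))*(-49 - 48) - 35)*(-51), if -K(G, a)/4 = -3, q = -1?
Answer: -92208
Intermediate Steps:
K(G, a) = 12 (K(G, a) = -4*(-3) = 12)
((-31 + K(q, -4))*(-49 - 48) - 35)*(-51) = ((-31 + 12)*(-49 - 48) - 35)*(-51) = (-19*(-97) - 35)*(-51) = (1843 - 35)*(-51) = 1808*(-51) = -92208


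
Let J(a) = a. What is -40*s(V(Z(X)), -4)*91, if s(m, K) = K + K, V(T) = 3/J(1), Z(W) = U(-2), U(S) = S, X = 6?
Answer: 29120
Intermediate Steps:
Z(W) = -2
V(T) = 3 (V(T) = 3/1 = 3*1 = 3)
s(m, K) = 2*K
-40*s(V(Z(X)), -4)*91 = -80*(-4)*91 = -40*(-8)*91 = 320*91 = 29120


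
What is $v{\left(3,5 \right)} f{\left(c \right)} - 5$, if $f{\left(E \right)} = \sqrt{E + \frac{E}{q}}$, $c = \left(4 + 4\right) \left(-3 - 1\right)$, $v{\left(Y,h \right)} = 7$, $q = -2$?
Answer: $-5 + 28 i \approx -5.0 + 28.0 i$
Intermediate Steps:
$c = -32$ ($c = 8 \left(-4\right) = -32$)
$f{\left(E \right)} = \frac{\sqrt{2} \sqrt{E}}{2}$ ($f{\left(E \right)} = \sqrt{E + \frac{E}{-2}} = \sqrt{E + E \left(- \frac{1}{2}\right)} = \sqrt{E - \frac{E}{2}} = \sqrt{\frac{E}{2}} = \frac{\sqrt{2} \sqrt{E}}{2}$)
$v{\left(3,5 \right)} f{\left(c \right)} - 5 = 7 \frac{\sqrt{2} \sqrt{-32}}{2} - 5 = 7 \frac{\sqrt{2} \cdot 4 i \sqrt{2}}{2} - 5 = 7 \cdot 4 i - 5 = 28 i - 5 = -5 + 28 i$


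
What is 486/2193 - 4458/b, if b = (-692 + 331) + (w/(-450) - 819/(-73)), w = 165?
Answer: 7260992946/560547613 ≈ 12.953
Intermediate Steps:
b = -766823/2190 (b = (-692 + 331) + (165/(-450) - 819/(-73)) = -361 + (165*(-1/450) - 819*(-1/73)) = -361 + (-11/30 + 819/73) = -361 + 23767/2190 = -766823/2190 ≈ -350.15)
486/2193 - 4458/b = 486/2193 - 4458/(-766823/2190) = 486*(1/2193) - 4458*(-2190/766823) = 162/731 + 9763020/766823 = 7260992946/560547613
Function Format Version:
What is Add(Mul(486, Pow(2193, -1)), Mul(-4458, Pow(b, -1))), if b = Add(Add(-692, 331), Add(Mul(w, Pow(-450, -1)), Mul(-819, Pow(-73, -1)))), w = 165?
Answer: Rational(7260992946, 560547613) ≈ 12.953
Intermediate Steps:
b = Rational(-766823, 2190) (b = Add(Add(-692, 331), Add(Mul(165, Pow(-450, -1)), Mul(-819, Pow(-73, -1)))) = Add(-361, Add(Mul(165, Rational(-1, 450)), Mul(-819, Rational(-1, 73)))) = Add(-361, Add(Rational(-11, 30), Rational(819, 73))) = Add(-361, Rational(23767, 2190)) = Rational(-766823, 2190) ≈ -350.15)
Add(Mul(486, Pow(2193, -1)), Mul(-4458, Pow(b, -1))) = Add(Mul(486, Pow(2193, -1)), Mul(-4458, Pow(Rational(-766823, 2190), -1))) = Add(Mul(486, Rational(1, 2193)), Mul(-4458, Rational(-2190, 766823))) = Add(Rational(162, 731), Rational(9763020, 766823)) = Rational(7260992946, 560547613)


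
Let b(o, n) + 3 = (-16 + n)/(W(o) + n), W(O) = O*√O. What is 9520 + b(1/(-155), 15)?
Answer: 7973970785767/837871876 - 155*I*√155/837871876 ≈ 9516.9 - 2.3031e-6*I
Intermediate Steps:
W(O) = O^(3/2)
b(o, n) = -3 + (-16 + n)/(n + o^(3/2)) (b(o, n) = -3 + (-16 + n)/(o^(3/2) + n) = -3 + (-16 + n)/(n + o^(3/2)))
9520 + b(1/(-155), 15) = 9520 + (-16 - 3*(-I*√155/24025) - 2*15)/(15 + (1/(-155))^(3/2)) = 9520 + (-16 - (-3)*I*√155/24025 - 30)/(15 + (-1/155)^(3/2)) = 9520 + (-16 - (-3)*I*√155/24025 - 30)/(15 - I*√155/24025) = 9520 + (-16 + 3*I*√155/24025 - 30)/(15 - I*√155/24025) = 9520 + (-46 + 3*I*√155/24025)/(15 - I*√155/24025)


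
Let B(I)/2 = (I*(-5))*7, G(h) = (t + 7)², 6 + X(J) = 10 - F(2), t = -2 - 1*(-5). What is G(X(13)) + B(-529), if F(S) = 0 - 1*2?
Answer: 37130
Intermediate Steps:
t = 3 (t = -2 + 5 = 3)
F(S) = -2 (F(S) = 0 - 2 = -2)
X(J) = 6 (X(J) = -6 + (10 - 1*(-2)) = -6 + (10 + 2) = -6 + 12 = 6)
G(h) = 100 (G(h) = (3 + 7)² = 10² = 100)
B(I) = -70*I (B(I) = 2*((I*(-5))*7) = 2*(-5*I*7) = 2*(-35*I) = -70*I)
G(X(13)) + B(-529) = 100 - 70*(-529) = 100 + 37030 = 37130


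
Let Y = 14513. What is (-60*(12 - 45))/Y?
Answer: 1980/14513 ≈ 0.13643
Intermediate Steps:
(-60*(12 - 45))/Y = -60*(12 - 45)/14513 = -60*(-33)*(1/14513) = 1980*(1/14513) = 1980/14513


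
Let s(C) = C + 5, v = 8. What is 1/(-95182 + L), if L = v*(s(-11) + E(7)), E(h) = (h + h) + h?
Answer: -1/95062 ≈ -1.0519e-5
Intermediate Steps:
E(h) = 3*h (E(h) = 2*h + h = 3*h)
s(C) = 5 + C
L = 120 (L = 8*((5 - 11) + 3*7) = 8*(-6 + 21) = 8*15 = 120)
1/(-95182 + L) = 1/(-95182 + 120) = 1/(-95062) = -1/95062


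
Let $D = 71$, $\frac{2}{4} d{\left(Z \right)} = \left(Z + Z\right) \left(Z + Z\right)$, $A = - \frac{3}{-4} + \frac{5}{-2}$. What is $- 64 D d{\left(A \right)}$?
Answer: $-111328$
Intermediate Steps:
$A = - \frac{7}{4}$ ($A = \left(-3\right) \left(- \frac{1}{4}\right) + 5 \left(- \frac{1}{2}\right) = \frac{3}{4} - \frac{5}{2} = - \frac{7}{4} \approx -1.75$)
$d{\left(Z \right)} = 8 Z^{2}$ ($d{\left(Z \right)} = 2 \left(Z + Z\right) \left(Z + Z\right) = 2 \cdot 2 Z 2 Z = 2 \cdot 4 Z^{2} = 8 Z^{2}$)
$- 64 D d{\left(A \right)} = \left(-64\right) 71 \cdot 8 \left(- \frac{7}{4}\right)^{2} = - 4544 \cdot 8 \cdot \frac{49}{16} = \left(-4544\right) \frac{49}{2} = -111328$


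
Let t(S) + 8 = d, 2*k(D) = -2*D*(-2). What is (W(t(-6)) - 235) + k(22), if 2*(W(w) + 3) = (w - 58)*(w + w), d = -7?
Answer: 901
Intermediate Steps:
k(D) = 2*D (k(D) = (-2*D*(-2))/2 = (4*D)/2 = 2*D)
t(S) = -15 (t(S) = -8 - 7 = -15)
W(w) = -3 + w*(-58 + w) (W(w) = -3 + ((w - 58)*(w + w))/2 = -3 + ((-58 + w)*(2*w))/2 = -3 + (2*w*(-58 + w))/2 = -3 + w*(-58 + w))
(W(t(-6)) - 235) + k(22) = ((-3 + (-15)² - 58*(-15)) - 235) + 2*22 = ((-3 + 225 + 870) - 235) + 44 = (1092 - 235) + 44 = 857 + 44 = 901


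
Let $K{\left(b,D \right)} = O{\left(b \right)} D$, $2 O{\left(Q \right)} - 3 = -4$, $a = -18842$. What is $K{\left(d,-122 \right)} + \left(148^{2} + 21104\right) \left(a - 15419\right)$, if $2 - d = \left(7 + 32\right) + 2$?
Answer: $-1473497027$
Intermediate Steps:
$O{\left(Q \right)} = - \frac{1}{2}$ ($O{\left(Q \right)} = \frac{3}{2} + \frac{1}{2} \left(-4\right) = \frac{3}{2} - 2 = - \frac{1}{2}$)
$d = -39$ ($d = 2 - \left(\left(7 + 32\right) + 2\right) = 2 - \left(39 + 2\right) = 2 - 41 = -39$)
$K{\left(b,D \right)} = - \frac{D}{2}$
$K{\left(d,-122 \right)} + \left(148^{2} + 21104\right) \left(a - 15419\right) = \left(- \frac{1}{2}\right) \left(-122\right) + \left(148^{2} + 21104\right) \left(-18842 - 15419\right) = 61 + \left(21904 + 21104\right) \left(-34261\right) = 61 + 43008 \left(-34261\right) = 61 - 1473497088 = -1473497027$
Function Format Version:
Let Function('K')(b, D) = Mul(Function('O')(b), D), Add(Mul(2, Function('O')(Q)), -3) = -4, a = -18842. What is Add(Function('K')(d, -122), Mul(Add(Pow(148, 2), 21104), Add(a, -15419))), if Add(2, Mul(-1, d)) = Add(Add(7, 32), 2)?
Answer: -1473497027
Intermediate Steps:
Function('O')(Q) = Rational(-1, 2) (Function('O')(Q) = Add(Rational(3, 2), Mul(Rational(1, 2), -4)) = Add(Rational(3, 2), -2) = Rational(-1, 2))
d = -39 (d = Add(2, Mul(-1, Add(Add(7, 32), 2))) = Add(2, Mul(-1, Add(39, 2))) = Add(2, Mul(-1, 41)) = Add(2, -41) = -39)
Function('K')(b, D) = Mul(Rational(-1, 2), D)
Add(Function('K')(d, -122), Mul(Add(Pow(148, 2), 21104), Add(a, -15419))) = Add(Mul(Rational(-1, 2), -122), Mul(Add(Pow(148, 2), 21104), Add(-18842, -15419))) = Add(61, Mul(Add(21904, 21104), -34261)) = Add(61, Mul(43008, -34261)) = Add(61, -1473497088) = -1473497027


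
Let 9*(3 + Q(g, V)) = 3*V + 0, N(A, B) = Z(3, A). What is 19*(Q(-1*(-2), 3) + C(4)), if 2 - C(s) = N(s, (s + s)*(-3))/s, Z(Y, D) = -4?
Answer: 19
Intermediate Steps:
N(A, B) = -4
Q(g, V) = -3 + V/3 (Q(g, V) = -3 + (3*V + 0)/9 = -3 + (3*V)/9 = -3 + V/3)
C(s) = 2 + 4/s (C(s) = 2 - (-4)/s = 2 + 4/s)
19*(Q(-1*(-2), 3) + C(4)) = 19*((-3 + (1/3)*3) + (2 + 4/4)) = 19*((-3 + 1) + (2 + 4*(1/4))) = 19*(-2 + (2 + 1)) = 19*(-2 + 3) = 19*1 = 19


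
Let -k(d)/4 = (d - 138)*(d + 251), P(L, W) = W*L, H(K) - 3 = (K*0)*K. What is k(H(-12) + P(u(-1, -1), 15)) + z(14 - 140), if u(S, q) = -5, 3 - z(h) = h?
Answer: 150489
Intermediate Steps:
z(h) = 3 - h
H(K) = 3 (H(K) = 3 + (K*0)*K = 3 + 0*K = 3 + 0 = 3)
P(L, W) = L*W
k(d) = -4*(-138 + d)*(251 + d) (k(d) = -4*(d - 138)*(d + 251) = -4*(-138 + d)*(251 + d))
k(H(-12) + P(u(-1, -1), 15)) + z(14 - 140) = (138552 - 452*(3 - 5*15) - 4*(3 - 5*15)²) + (3 - (14 - 140)) = (138552 - 452*(3 - 75) - 4*(3 - 75)²) + (3 - 1*(-126)) = (138552 - 452*(-72) - 4*(-72)²) + (3 + 126) = (138552 + 32544 - 4*5184) + 129 = (138552 + 32544 - 20736) + 129 = 150360 + 129 = 150489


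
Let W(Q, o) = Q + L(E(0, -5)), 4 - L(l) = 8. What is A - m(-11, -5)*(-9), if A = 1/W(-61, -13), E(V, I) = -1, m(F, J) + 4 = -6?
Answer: -5851/65 ≈ -90.015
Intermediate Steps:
m(F, J) = -10 (m(F, J) = -4 - 6 = -10)
L(l) = -4 (L(l) = 4 - 1*8 = 4 - 8 = -4)
W(Q, o) = -4 + Q (W(Q, o) = Q - 4 = -4 + Q)
A = -1/65 (A = 1/(-4 - 61) = 1/(-65) = -1/65 ≈ -0.015385)
A - m(-11, -5)*(-9) = -1/65 - (-10)*(-9) = -1/65 - 1*90 = -1/65 - 90 = -5851/65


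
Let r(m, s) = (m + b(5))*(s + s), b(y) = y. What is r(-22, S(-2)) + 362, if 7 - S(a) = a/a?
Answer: 158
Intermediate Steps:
S(a) = 6 (S(a) = 7 - a/a = 7 - 1*1 = 7 - 1 = 6)
r(m, s) = 2*s*(5 + m) (r(m, s) = (m + 5)*(s + s) = (5 + m)*(2*s) = 2*s*(5 + m))
r(-22, S(-2)) + 362 = 2*6*(5 - 22) + 362 = 2*6*(-17) + 362 = -204 + 362 = 158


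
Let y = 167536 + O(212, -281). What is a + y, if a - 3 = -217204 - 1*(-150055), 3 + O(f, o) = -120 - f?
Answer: 100055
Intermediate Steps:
O(f, o) = -123 - f (O(f, o) = -3 + (-120 - f) = -123 - f)
a = -67146 (a = 3 + (-217204 - 1*(-150055)) = 3 + (-217204 + 150055) = 3 - 67149 = -67146)
y = 167201 (y = 167536 + (-123 - 1*212) = 167536 + (-123 - 212) = 167536 - 335 = 167201)
a + y = -67146 + 167201 = 100055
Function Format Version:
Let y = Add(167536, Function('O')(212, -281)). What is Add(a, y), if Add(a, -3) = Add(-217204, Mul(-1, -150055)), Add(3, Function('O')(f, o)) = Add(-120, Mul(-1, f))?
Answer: 100055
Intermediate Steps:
Function('O')(f, o) = Add(-123, Mul(-1, f)) (Function('O')(f, o) = Add(-3, Add(-120, Mul(-1, f))) = Add(-123, Mul(-1, f)))
a = -67146 (a = Add(3, Add(-217204, Mul(-1, -150055))) = Add(3, Add(-217204, 150055)) = Add(3, -67149) = -67146)
y = 167201 (y = Add(167536, Add(-123, Mul(-1, 212))) = Add(167536, Add(-123, -212)) = Add(167536, -335) = 167201)
Add(a, y) = Add(-67146, 167201) = 100055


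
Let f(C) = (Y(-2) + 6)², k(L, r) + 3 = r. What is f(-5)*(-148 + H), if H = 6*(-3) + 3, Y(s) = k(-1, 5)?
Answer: -10432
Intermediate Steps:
k(L, r) = -3 + r
Y(s) = 2 (Y(s) = -3 + 5 = 2)
f(C) = 64 (f(C) = (2 + 6)² = 8² = 64)
H = -15 (H = -18 + 3 = -15)
f(-5)*(-148 + H) = 64*(-148 - 15) = 64*(-163) = -10432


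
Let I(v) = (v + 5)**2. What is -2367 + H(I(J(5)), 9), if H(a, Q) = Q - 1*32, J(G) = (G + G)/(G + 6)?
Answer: -2390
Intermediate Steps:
J(G) = 2*G/(6 + G) (J(G) = (2*G)/(6 + G) = 2*G/(6 + G))
I(v) = (5 + v)**2
H(a, Q) = -32 + Q (H(a, Q) = Q - 32 = -32 + Q)
-2367 + H(I(J(5)), 9) = -2367 + (-32 + 9) = -2367 - 23 = -2390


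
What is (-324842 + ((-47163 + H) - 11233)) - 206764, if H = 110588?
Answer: -479414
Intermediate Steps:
(-324842 + ((-47163 + H) - 11233)) - 206764 = (-324842 + ((-47163 + 110588) - 11233)) - 206764 = (-324842 + (63425 - 11233)) - 206764 = (-324842 + 52192) - 206764 = -272650 - 206764 = -479414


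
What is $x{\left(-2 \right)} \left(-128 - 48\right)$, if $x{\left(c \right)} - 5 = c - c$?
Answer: $-880$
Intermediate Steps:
$x{\left(c \right)} = 5$ ($x{\left(c \right)} = 5 + \left(c - c\right) = 5 + 0 = 5$)
$x{\left(-2 \right)} \left(-128 - 48\right) = 5 \left(-128 - 48\right) = 5 \left(-176\right) = -880$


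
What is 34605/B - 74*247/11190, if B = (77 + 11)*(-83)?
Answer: -260366231/40865880 ≈ -6.3712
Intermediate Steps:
B = -7304 (B = 88*(-83) = -7304)
34605/B - 74*247/11190 = 34605/(-7304) - 74*247/11190 = 34605*(-1/7304) - 18278*1/11190 = -34605/7304 - 9139/5595 = -260366231/40865880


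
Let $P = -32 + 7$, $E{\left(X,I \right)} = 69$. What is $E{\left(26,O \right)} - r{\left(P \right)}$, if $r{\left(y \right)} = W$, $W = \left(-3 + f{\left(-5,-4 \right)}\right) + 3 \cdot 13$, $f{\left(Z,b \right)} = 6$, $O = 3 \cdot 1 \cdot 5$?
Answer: $27$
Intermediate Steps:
$O = 15$ ($O = 3 \cdot 5 = 15$)
$P = -25$
$W = 42$ ($W = \left(-3 + 6\right) + 3 \cdot 13 = 3 + 39 = 42$)
$r{\left(y \right)} = 42$
$E{\left(26,O \right)} - r{\left(P \right)} = 69 - 42 = 27$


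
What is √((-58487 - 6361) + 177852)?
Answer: 6*√3139 ≈ 336.16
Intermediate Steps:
√((-58487 - 6361) + 177852) = √(-64848 + 177852) = √113004 = 6*√3139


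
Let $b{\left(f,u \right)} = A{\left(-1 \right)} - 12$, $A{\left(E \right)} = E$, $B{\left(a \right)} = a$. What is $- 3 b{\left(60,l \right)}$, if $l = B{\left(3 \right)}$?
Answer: $39$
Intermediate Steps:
$l = 3$
$b{\left(f,u \right)} = -13$ ($b{\left(f,u \right)} = -1 - 12 = -13$)
$- 3 b{\left(60,l \right)} = \left(-3\right) \left(-13\right) = 39$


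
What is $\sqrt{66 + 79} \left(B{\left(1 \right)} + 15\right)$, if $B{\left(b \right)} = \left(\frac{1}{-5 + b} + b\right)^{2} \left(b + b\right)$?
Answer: $\frac{129 \sqrt{145}}{8} \approx 194.17$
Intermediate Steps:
$B{\left(b \right)} = 2 b \left(b + \frac{1}{-5 + b}\right)^{2}$ ($B{\left(b \right)} = \left(b + \frac{1}{-5 + b}\right)^{2} \cdot 2 b = 2 b \left(b + \frac{1}{-5 + b}\right)^{2}$)
$\sqrt{66 + 79} \left(B{\left(1 \right)} + 15\right) = \sqrt{66 + 79} \left(2 \cdot 1 \frac{1}{\left(-5 + 1\right)^{2}} \left(1 + 1^{2} - 5\right)^{2} + 15\right) = \sqrt{145} \left(2 \cdot 1 \cdot \frac{1}{16} \left(1 + 1 - 5\right)^{2} + 15\right) = \sqrt{145} \left(2 \cdot 1 \cdot \frac{1}{16} \left(-3\right)^{2} + 15\right) = \sqrt{145} \left(2 \cdot 1 \cdot \frac{1}{16} \cdot 9 + 15\right) = \sqrt{145} \left(\frac{9}{8} + 15\right) = \sqrt{145} \cdot \frac{129}{8} = \frac{129 \sqrt{145}}{8}$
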